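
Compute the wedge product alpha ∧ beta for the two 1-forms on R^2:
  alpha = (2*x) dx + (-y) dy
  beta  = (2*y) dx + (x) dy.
alpha ∧ beta = (2*x^2 + 2*y^2) dx ∧ dy

Distribute the wedge, using dx_i ∧ dx_j = -dx_j ∧ dx_i and dx_i ∧ dx_i = 0. For each pair (i, j) with i < j, the coefficient of dx_i ∧ dx_j in alpha ∧ beta is (alpha_i * beta_j - alpha_j * beta_i). Collecting: alpha ∧ beta = (2*x^2 + 2*y^2) dx ∧ dy.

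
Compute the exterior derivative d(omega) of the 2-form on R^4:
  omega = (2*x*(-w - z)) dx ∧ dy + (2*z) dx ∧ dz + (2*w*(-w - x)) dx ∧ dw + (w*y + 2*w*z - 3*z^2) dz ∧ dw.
d(omega) = (-2*x) dx ∧ dy ∧ dz + (-2*x) dx ∧ dy ∧ dw + (w) dy ∧ dz ∧ dw

For a 2-form omega = sum_{i<j} g_{ij} dx_i ∧ dx_j, the exterior derivative is
  d(omega) = sum_{i<j} d(g_{ij}) ∧ dx_i ∧ dx_j = sum_{i<j, k} (∂g_{ij}/∂x_k) dx_k ∧ dx_i ∧ dx_j.
Expand each term, using dx_k ∧ dx_i ∧ dx_j = sgn(permutation) dx_{(a)} ∧ dx_{(b)} ∧ dx_{(c)} with (a < b < c) sorted:
  d(2*x*(-w - z)) includes (∂/∂z)(2*x*(-w - z)) dz = (-2*x) dz, which multiplied by dx ∧ dy gives (-2*x) dx ∧ dy ∧ dz
  d(2*x*(-w - z)) includes (∂/∂w)(2*x*(-w - z)) dw = (-2*x) dw, which multiplied by dx ∧ dy gives (-2*x) dx ∧ dy ∧ dw
  d(w*y + 2*w*z - 3*z^2) includes (∂/∂y)(w*y + 2*w*z - 3*z^2) dy = (w) dy, which multiplied by dz ∧ dw gives (w) dy ∧ dz ∧ dw
Collecting like 3-forms: d(omega) = (-2*x) dx ∧ dy ∧ dz + (-2*x) dx ∧ dy ∧ dw + (w) dy ∧ dz ∧ dw.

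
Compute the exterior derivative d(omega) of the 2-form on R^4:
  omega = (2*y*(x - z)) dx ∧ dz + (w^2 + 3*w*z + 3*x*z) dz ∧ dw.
d(omega) = (-2*x + 2*z) dx ∧ dy ∧ dz + (3*z) dx ∧ dz ∧ dw

For a 2-form omega = sum_{i<j} g_{ij} dx_i ∧ dx_j, the exterior derivative is
  d(omega) = sum_{i<j} d(g_{ij}) ∧ dx_i ∧ dx_j = sum_{i<j, k} (∂g_{ij}/∂x_k) dx_k ∧ dx_i ∧ dx_j.
Expand each term, using dx_k ∧ dx_i ∧ dx_j = sgn(permutation) dx_{(a)} ∧ dx_{(b)} ∧ dx_{(c)} with (a < b < c) sorted:
  d(2*y*(x - z)) includes (∂/∂y)(2*y*(x - z)) dy = (2*x - 2*z) dy, which multiplied by dx ∧ dz gives (-2*x + 2*z) dx ∧ dy ∧ dz
  d(w^2 + 3*w*z + 3*x*z) includes (∂/∂x)(w^2 + 3*w*z + 3*x*z) dx = (3*z) dx, which multiplied by dz ∧ dw gives (3*z) dx ∧ dz ∧ dw
Collecting like 3-forms: d(omega) = (-2*x + 2*z) dx ∧ dy ∧ dz + (3*z) dx ∧ dz ∧ dw.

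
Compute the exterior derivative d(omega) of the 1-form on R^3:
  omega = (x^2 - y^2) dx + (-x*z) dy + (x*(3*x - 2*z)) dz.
d(omega) = (2*y - z) dx ∧ dy + (6*x - 2*z) dx ∧ dz + (x) dy ∧ dz

For a 1-form omega = sum_i f_i dx_i, the exterior derivative is
  d(omega) = sum_{i < j} (∂f_j/∂x_i - ∂f_i/∂x_j) dx_i ∧ dx_j.
  coefficient of dx ∧ dy: ∂f_2/∂x - ∂f_1/∂y = ∂(-x*z)/∂x - ∂(x^2 - y^2)/∂y = 2*y - z
  coefficient of dx ∧ dz: ∂f_3/∂x - ∂f_1/∂z = ∂(x*(3*x - 2*z))/∂x - ∂(x^2 - y^2)/∂z = 6*x - 2*z
  coefficient of dy ∧ dz: ∂f_3/∂y - ∂f_2/∂z = ∂(x*(3*x - 2*z))/∂y - ∂(-x*z)/∂z = x
Assembling: d(omega) = (2*y - z) dx ∧ dy + (6*x - 2*z) dx ∧ dz + (x) dy ∧ dz.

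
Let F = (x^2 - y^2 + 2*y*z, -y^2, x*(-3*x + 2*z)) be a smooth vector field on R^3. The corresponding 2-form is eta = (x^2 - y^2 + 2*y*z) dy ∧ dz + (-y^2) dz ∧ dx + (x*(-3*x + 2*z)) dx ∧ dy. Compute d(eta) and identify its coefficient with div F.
d(eta) = (4*x - 2*y) dx ∧ dy ∧ dz; div F = 4*x - 2*y

For a 2-form in R^3 of the form above, applying d gives a 3-form with coefficient ∂P/∂x + ∂Q/∂y + ∂R/∂z:
  ∂P/∂x = 2*x
  ∂Q/∂y = -2*y
  ∂R/∂z = 2*x
Sum = 4*x - 2*y, which is exactly div F.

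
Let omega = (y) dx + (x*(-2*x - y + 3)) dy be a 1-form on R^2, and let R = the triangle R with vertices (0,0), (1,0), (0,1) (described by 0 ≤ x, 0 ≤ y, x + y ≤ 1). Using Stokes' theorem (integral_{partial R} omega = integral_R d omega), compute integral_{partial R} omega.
integral_(partial R) omega = 1/6

Stokes: integral_partial_R omega = integral_R d omega with d omega = (∂Q/∂x - ∂P/∂y) dx ∧ dy.
  ∂Q/∂x = -4*x - y + 3
  ∂P/∂y = 1
  integrand = ∂Q/∂x - ∂P/∂y = -4*x - y + 2.
Integrating over R: integral_0^1 integral_0^{1-x} (-4*x - y + 2) dy dx = 1/6.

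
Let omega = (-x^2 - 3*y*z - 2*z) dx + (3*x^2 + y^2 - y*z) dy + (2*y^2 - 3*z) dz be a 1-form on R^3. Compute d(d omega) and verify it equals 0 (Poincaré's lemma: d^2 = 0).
d(d omega) = 0

Step 1: d omega = sum_{i<j} (∂f_j/∂x_i - ∂f_i/∂x_j) dx_i ∧ dx_j:
  coeff of dx ∧ dy: 6*x + 3*z
  coeff of dx ∧ dz: 3*y + 2
  coeff of dy ∧ dz: 5*y
Step 2: Apply d again to each 2-form coefficient. The only possible 3-form in R^3 is dx ∧ dy ∧ dz, with coefficient
  ∂(coeff of dy∧dz)/∂x - ∂(coeff of dx∧dz)/∂y + ∂(coeff of dx∧dy)/∂z
  = ∂/∂x (5*y) - ∂/∂y (3*y + 2) + ∂/∂z (6*x + 3*z).
Each of these terms simplifies to sums of mixed partials that cancel in pairs. The result is 0 (by equality of mixed partials for smooth functions — Schwarz / Clairaut).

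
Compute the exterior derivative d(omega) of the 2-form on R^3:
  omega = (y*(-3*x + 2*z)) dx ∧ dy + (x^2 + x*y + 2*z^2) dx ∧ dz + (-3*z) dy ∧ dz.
d(omega) = (-x + 2*y) dx ∧ dy ∧ dz

For a 2-form omega = sum_{i<j} g_{ij} dx_i ∧ dx_j, the exterior derivative is
  d(omega) = sum_{i<j} d(g_{ij}) ∧ dx_i ∧ dx_j = sum_{i<j, k} (∂g_{ij}/∂x_k) dx_k ∧ dx_i ∧ dx_j.
Expand each term, using dx_k ∧ dx_i ∧ dx_j = sgn(permutation) dx_{(a)} ∧ dx_{(b)} ∧ dx_{(c)} with (a < b < c) sorted:
  d(y*(-3*x + 2*z)) includes (∂/∂z)(y*(-3*x + 2*z)) dz = (2*y) dz, which multiplied by dx ∧ dy gives (2*y) dx ∧ dy ∧ dz
  d(x^2 + x*y + 2*z^2) includes (∂/∂y)(x^2 + x*y + 2*z^2) dy = (x) dy, which multiplied by dx ∧ dz gives (-x) dx ∧ dy ∧ dz
Collecting like 3-forms: d(omega) = (-x + 2*y) dx ∧ dy ∧ dz.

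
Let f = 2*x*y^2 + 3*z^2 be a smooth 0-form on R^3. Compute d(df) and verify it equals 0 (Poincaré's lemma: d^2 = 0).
d(df) = 0

Step 1: df = sum_i (∂f/∂x_i) dx_i = (2*y^2) dx + (4*x*y) dy + (6*z) dz.
Step 2: Apply d again. Using the 1-form formula, the coefficient of dx ∧ dy in d(df) is ∂^2 f/∂x ∂y - ∂^2 f/∂y ∂x = (4*y) - (4*y) = 0 (equality of mixed partials for smooth f).
Similarly for dx ∧ dz and dy ∧ dz — all coefficients vanish. So d(df) = 0.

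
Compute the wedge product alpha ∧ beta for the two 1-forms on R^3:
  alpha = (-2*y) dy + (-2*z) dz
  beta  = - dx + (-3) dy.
alpha ∧ beta = (-2*y) dx ∧ dy + (-2*z) dx ∧ dz + (-6*z) dy ∧ dz

Distribute the wedge, using dx_i ∧ dx_j = -dx_j ∧ dx_i and dx_i ∧ dx_i = 0. For each pair (i, j) with i < j, the coefficient of dx_i ∧ dx_j in alpha ∧ beta is (alpha_i * beta_j - alpha_j * beta_i). Collecting: alpha ∧ beta = (-2*y) dx ∧ dy + (-2*z) dx ∧ dz + (-6*z) dy ∧ dz.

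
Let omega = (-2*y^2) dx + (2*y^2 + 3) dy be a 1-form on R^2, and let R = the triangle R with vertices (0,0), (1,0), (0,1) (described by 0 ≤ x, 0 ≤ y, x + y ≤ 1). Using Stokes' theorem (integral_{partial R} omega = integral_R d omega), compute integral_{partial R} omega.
integral_(partial R) omega = 2/3

Stokes: integral_partial_R omega = integral_R d omega with d omega = (∂Q/∂x - ∂P/∂y) dx ∧ dy.
  ∂Q/∂x = 0
  ∂P/∂y = -4*y
  integrand = ∂Q/∂x - ∂P/∂y = 4*y.
Integrating over R: integral_0^1 integral_0^{1-x} (4*y) dy dx = 2/3.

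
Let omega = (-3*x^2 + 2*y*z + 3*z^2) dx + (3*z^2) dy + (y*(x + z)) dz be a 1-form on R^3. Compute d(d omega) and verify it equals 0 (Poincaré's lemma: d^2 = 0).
d(d omega) = 0

Step 1: d omega = sum_{i<j} (∂f_j/∂x_i - ∂f_i/∂x_j) dx_i ∧ dx_j:
  coeff of dx ∧ dy: -2*z
  coeff of dx ∧ dz: -y - 6*z
  coeff of dy ∧ dz: x - 5*z
Step 2: Apply d again to each 2-form coefficient. The only possible 3-form in R^3 is dx ∧ dy ∧ dz, with coefficient
  ∂(coeff of dy∧dz)/∂x - ∂(coeff of dx∧dz)/∂y + ∂(coeff of dx∧dy)/∂z
  = ∂/∂x (x - 5*z) - ∂/∂y (-y - 6*z) + ∂/∂z (-2*z).
Each of these terms simplifies to sums of mixed partials that cancel in pairs. The result is 0 (by equality of mixed partials for smooth functions — Schwarz / Clairaut).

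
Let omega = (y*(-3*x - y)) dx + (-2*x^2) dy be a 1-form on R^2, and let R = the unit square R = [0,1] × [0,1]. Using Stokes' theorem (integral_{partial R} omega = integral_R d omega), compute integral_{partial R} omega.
integral_(partial R) omega = 1/2

Stokes: integral_partial_R omega = integral_R d omega with d omega = (∂Q/∂x - ∂P/∂y) dx ∧ dy.
  ∂Q/∂x = -4*x
  ∂P/∂y = -3*x - 2*y
  integrand = ∂Q/∂x - ∂P/∂y = -x + 2*y.
Integrating over R: integral_0^1 integral_0^1 (-x + 2*y) dx dy = 1/2.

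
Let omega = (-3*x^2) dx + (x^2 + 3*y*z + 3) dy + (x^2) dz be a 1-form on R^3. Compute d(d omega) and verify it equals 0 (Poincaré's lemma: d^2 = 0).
d(d omega) = 0

Step 1: d omega = sum_{i<j} (∂f_j/∂x_i - ∂f_i/∂x_j) dx_i ∧ dx_j:
  coeff of dx ∧ dy: 2*x
  coeff of dx ∧ dz: 2*x
  coeff of dy ∧ dz: -3*y
Step 2: Apply d again to each 2-form coefficient. The only possible 3-form in R^3 is dx ∧ dy ∧ dz, with coefficient
  ∂(coeff of dy∧dz)/∂x - ∂(coeff of dx∧dz)/∂y + ∂(coeff of dx∧dy)/∂z
  = ∂/∂x (-3*y) - ∂/∂y (2*x) + ∂/∂z (2*x).
Each of these terms simplifies to sums of mixed partials that cancel in pairs. The result is 0 (by equality of mixed partials for smooth functions — Schwarz / Clairaut).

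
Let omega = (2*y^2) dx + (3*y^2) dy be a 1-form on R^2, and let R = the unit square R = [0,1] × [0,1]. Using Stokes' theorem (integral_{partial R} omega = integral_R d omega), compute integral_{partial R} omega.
integral_(partial R) omega = -2

Stokes: integral_partial_R omega = integral_R d omega with d omega = (∂Q/∂x - ∂P/∂y) dx ∧ dy.
  ∂Q/∂x = 0
  ∂P/∂y = 4*y
  integrand = ∂Q/∂x - ∂P/∂y = -4*y.
Integrating over R: integral_0^1 integral_0^1 (-4*y) dx dy = -2.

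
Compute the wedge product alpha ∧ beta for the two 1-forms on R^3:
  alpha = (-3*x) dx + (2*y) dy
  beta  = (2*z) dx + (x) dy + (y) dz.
alpha ∧ beta = (-3*x^2 - 4*y*z) dx ∧ dy + (-3*x*y) dx ∧ dz + (2*y^2) dy ∧ dz

Distribute the wedge, using dx_i ∧ dx_j = -dx_j ∧ dx_i and dx_i ∧ dx_i = 0. For each pair (i, j) with i < j, the coefficient of dx_i ∧ dx_j in alpha ∧ beta is (alpha_i * beta_j - alpha_j * beta_i). Collecting: alpha ∧ beta = (-3*x^2 - 4*y*z) dx ∧ dy + (-3*x*y) dx ∧ dz + (2*y^2) dy ∧ dz.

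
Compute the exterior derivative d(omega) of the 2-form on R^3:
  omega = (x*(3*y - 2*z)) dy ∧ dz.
d(omega) = (3*y - 2*z) dx ∧ dy ∧ dz

For a 2-form omega = sum_{i<j} g_{ij} dx_i ∧ dx_j, the exterior derivative is
  d(omega) = sum_{i<j} d(g_{ij}) ∧ dx_i ∧ dx_j = sum_{i<j, k} (∂g_{ij}/∂x_k) dx_k ∧ dx_i ∧ dx_j.
Expand each term, using dx_k ∧ dx_i ∧ dx_j = sgn(permutation) dx_{(a)} ∧ dx_{(b)} ∧ dx_{(c)} with (a < b < c) sorted:
  d(x*(3*y - 2*z)) includes (∂/∂x)(x*(3*y - 2*z)) dx = (3*y - 2*z) dx, which multiplied by dy ∧ dz gives (3*y - 2*z) dx ∧ dy ∧ dz
Collecting like 3-forms: d(omega) = (3*y - 2*z) dx ∧ dy ∧ dz.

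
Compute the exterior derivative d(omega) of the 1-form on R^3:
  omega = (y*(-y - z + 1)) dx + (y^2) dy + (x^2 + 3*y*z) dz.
d(omega) = (2*y + z - 1) dx ∧ dy + (2*x + y) dx ∧ dz + (3*z) dy ∧ dz

For a 1-form omega = sum_i f_i dx_i, the exterior derivative is
  d(omega) = sum_{i < j} (∂f_j/∂x_i - ∂f_i/∂x_j) dx_i ∧ dx_j.
  coefficient of dx ∧ dy: ∂f_2/∂x - ∂f_1/∂y = ∂(y^2)/∂x - ∂(y*(-y - z + 1))/∂y = 2*y + z - 1
  coefficient of dx ∧ dz: ∂f_3/∂x - ∂f_1/∂z = ∂(x^2 + 3*y*z)/∂x - ∂(y*(-y - z + 1))/∂z = 2*x + y
  coefficient of dy ∧ dz: ∂f_3/∂y - ∂f_2/∂z = ∂(x^2 + 3*y*z)/∂y - ∂(y^2)/∂z = 3*z
Assembling: d(omega) = (2*y + z - 1) dx ∧ dy + (2*x + y) dx ∧ dz + (3*z) dy ∧ dz.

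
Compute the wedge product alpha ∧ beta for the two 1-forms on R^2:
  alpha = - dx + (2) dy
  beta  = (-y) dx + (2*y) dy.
alpha ∧ beta = 0

Distribute the wedge, using dx_i ∧ dx_j = -dx_j ∧ dx_i and dx_i ∧ dx_i = 0. For each pair (i, j) with i < j, the coefficient of dx_i ∧ dx_j in alpha ∧ beta is (alpha_i * beta_j - alpha_j * beta_i). Collecting: alpha ∧ beta = 0.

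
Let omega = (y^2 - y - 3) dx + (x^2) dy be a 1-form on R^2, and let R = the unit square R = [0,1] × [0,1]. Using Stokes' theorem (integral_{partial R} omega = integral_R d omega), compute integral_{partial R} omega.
integral_(partial R) omega = 1

Stokes: integral_partial_R omega = integral_R d omega with d omega = (∂Q/∂x - ∂P/∂y) dx ∧ dy.
  ∂Q/∂x = 2*x
  ∂P/∂y = 2*y - 1
  integrand = ∂Q/∂x - ∂P/∂y = 2*x - 2*y + 1.
Integrating over R: integral_0^1 integral_0^1 (2*x - 2*y + 1) dx dy = 1.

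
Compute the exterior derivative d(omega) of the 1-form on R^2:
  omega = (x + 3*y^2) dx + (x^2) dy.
d(omega) = (2*x - 6*y) dx ∧ dy

For a 1-form omega = sum_i f_i dx_i, the exterior derivative is
  d(omega) = sum_{i < j} (∂f_j/∂x_i - ∂f_i/∂x_j) dx_i ∧ dx_j.
  coefficient of dx ∧ dy: ∂f_2/∂x - ∂f_1/∂y = ∂(x^2)/∂x - ∂(x + 3*y^2)/∂y = 2*x - 6*y
Assembling: d(omega) = (2*x - 6*y) dx ∧ dy.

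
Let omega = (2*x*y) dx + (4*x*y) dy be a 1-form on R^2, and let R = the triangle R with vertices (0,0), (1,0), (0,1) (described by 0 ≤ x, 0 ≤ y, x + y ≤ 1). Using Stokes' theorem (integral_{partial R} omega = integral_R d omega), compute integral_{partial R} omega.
integral_(partial R) omega = 1/3

Stokes: integral_partial_R omega = integral_R d omega with d omega = (∂Q/∂x - ∂P/∂y) dx ∧ dy.
  ∂Q/∂x = 4*y
  ∂P/∂y = 2*x
  integrand = ∂Q/∂x - ∂P/∂y = -2*x + 4*y.
Integrating over R: integral_0^1 integral_0^{1-x} (-2*x + 4*y) dy dx = 1/3.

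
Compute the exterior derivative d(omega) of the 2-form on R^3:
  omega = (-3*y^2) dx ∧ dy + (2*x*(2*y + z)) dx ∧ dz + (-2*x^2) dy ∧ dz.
d(omega) = (-8*x) dx ∧ dy ∧ dz

For a 2-form omega = sum_{i<j} g_{ij} dx_i ∧ dx_j, the exterior derivative is
  d(omega) = sum_{i<j} d(g_{ij}) ∧ dx_i ∧ dx_j = sum_{i<j, k} (∂g_{ij}/∂x_k) dx_k ∧ dx_i ∧ dx_j.
Expand each term, using dx_k ∧ dx_i ∧ dx_j = sgn(permutation) dx_{(a)} ∧ dx_{(b)} ∧ dx_{(c)} with (a < b < c) sorted:
  d(2*x*(2*y + z)) includes (∂/∂y)(2*x*(2*y + z)) dy = (4*x) dy, which multiplied by dx ∧ dz gives (-4*x) dx ∧ dy ∧ dz
  d(-2*x^2) includes (∂/∂x)(-2*x^2) dx = (-4*x) dx, which multiplied by dy ∧ dz gives (-4*x) dx ∧ dy ∧ dz
Collecting like 3-forms: d(omega) = (-8*x) dx ∧ dy ∧ dz.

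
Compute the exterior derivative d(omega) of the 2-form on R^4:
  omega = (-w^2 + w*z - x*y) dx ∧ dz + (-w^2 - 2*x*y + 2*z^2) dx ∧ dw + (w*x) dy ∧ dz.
d(omega) = (w + x) dx ∧ dy ∧ dz + (-2*w - 3*z) dx ∧ dz ∧ dw + (2*x) dx ∧ dy ∧ dw + (x) dy ∧ dz ∧ dw

For a 2-form omega = sum_{i<j} g_{ij} dx_i ∧ dx_j, the exterior derivative is
  d(omega) = sum_{i<j} d(g_{ij}) ∧ dx_i ∧ dx_j = sum_{i<j, k} (∂g_{ij}/∂x_k) dx_k ∧ dx_i ∧ dx_j.
Expand each term, using dx_k ∧ dx_i ∧ dx_j = sgn(permutation) dx_{(a)} ∧ dx_{(b)} ∧ dx_{(c)} with (a < b < c) sorted:
  d(-w^2 + w*z - x*y) includes (∂/∂y)(-w^2 + w*z - x*y) dy = (-x) dy, which multiplied by dx ∧ dz gives (x) dx ∧ dy ∧ dz
  d(-w^2 + w*z - x*y) includes (∂/∂w)(-w^2 + w*z - x*y) dw = (-2*w + z) dw, which multiplied by dx ∧ dz gives (-2*w + z) dx ∧ dz ∧ dw
  d(-w^2 - 2*x*y + 2*z^2) includes (∂/∂y)(-w^2 - 2*x*y + 2*z^2) dy = (-2*x) dy, which multiplied by dx ∧ dw gives (2*x) dx ∧ dy ∧ dw
  d(-w^2 - 2*x*y + 2*z^2) includes (∂/∂z)(-w^2 - 2*x*y + 2*z^2) dz = (4*z) dz, which multiplied by dx ∧ dw gives (-4*z) dx ∧ dz ∧ dw
  d(w*x) includes (∂/∂x)(w*x) dx = (w) dx, which multiplied by dy ∧ dz gives (w) dx ∧ dy ∧ dz
  d(w*x) includes (∂/∂w)(w*x) dw = (x) dw, which multiplied by dy ∧ dz gives (x) dy ∧ dz ∧ dw
Collecting like 3-forms: d(omega) = (w + x) dx ∧ dy ∧ dz + (-2*w - 3*z) dx ∧ dz ∧ dw + (2*x) dx ∧ dy ∧ dw + (x) dy ∧ dz ∧ dw.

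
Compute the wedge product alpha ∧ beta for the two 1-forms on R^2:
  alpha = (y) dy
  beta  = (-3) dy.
alpha ∧ beta = 0

Distribute the wedge, using dx_i ∧ dx_j = -dx_j ∧ dx_i and dx_i ∧ dx_i = 0. For each pair (i, j) with i < j, the coefficient of dx_i ∧ dx_j in alpha ∧ beta is (alpha_i * beta_j - alpha_j * beta_i). Collecting: alpha ∧ beta = 0.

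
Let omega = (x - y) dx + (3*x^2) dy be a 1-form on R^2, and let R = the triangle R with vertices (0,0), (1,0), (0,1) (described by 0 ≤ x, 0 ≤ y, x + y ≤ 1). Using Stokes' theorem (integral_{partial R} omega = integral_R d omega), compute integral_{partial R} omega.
integral_(partial R) omega = 3/2

Stokes: integral_partial_R omega = integral_R d omega with d omega = (∂Q/∂x - ∂P/∂y) dx ∧ dy.
  ∂Q/∂x = 6*x
  ∂P/∂y = -1
  integrand = ∂Q/∂x - ∂P/∂y = 6*x + 1.
Integrating over R: integral_0^1 integral_0^{1-x} (6*x + 1) dy dx = 3/2.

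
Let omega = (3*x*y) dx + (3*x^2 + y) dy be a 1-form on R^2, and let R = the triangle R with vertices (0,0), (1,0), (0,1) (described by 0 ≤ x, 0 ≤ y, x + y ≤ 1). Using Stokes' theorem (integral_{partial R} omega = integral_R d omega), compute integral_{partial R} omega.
integral_(partial R) omega = 1/2

Stokes: integral_partial_R omega = integral_R d omega with d omega = (∂Q/∂x - ∂P/∂y) dx ∧ dy.
  ∂Q/∂x = 6*x
  ∂P/∂y = 3*x
  integrand = ∂Q/∂x - ∂P/∂y = 3*x.
Integrating over R: integral_0^1 integral_0^{1-x} (3*x) dy dx = 1/2.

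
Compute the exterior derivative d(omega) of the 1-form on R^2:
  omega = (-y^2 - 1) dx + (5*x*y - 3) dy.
d(omega) = (7*y) dx ∧ dy

For a 1-form omega = sum_i f_i dx_i, the exterior derivative is
  d(omega) = sum_{i < j} (∂f_j/∂x_i - ∂f_i/∂x_j) dx_i ∧ dx_j.
  coefficient of dx ∧ dy: ∂f_2/∂x - ∂f_1/∂y = ∂(5*x*y - 3)/∂x - ∂(-y^2 - 1)/∂y = 7*y
Assembling: d(omega) = (7*y) dx ∧ dy.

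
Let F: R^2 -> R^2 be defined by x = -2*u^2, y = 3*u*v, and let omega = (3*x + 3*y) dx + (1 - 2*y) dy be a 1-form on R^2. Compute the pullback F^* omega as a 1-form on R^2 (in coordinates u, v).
F^* omega = (24*u^3 - 36*u^2*v - 18*u*v^2 + 3*v) du + (3*u*(-6*u*v + 1)) dv

Using F^*(f dg) = (f ∘ F) d(g ∘ F), substitute each coordinate x_i by F_i(u, v) in f_i, and replace dx_i by d F_i = (∂F_i/∂u) du + (∂F_i/∂v) dv.
  For the x component: f_1(F) = 3*u*(-2*u + 3*v); d F_1 = (-4*u) du + (0) dv
  For the y component: f_2(F) = -6*u*v + 1; d F_2 = (3*v) du + (3*u) dv
Combining and collecting du, dv coefficients:
  coeff of du: 24*u^3 - 36*u^2*v - 18*u*v^2 + 3*v
  coeff of dv: 3*u*(-6*u*v + 1)
F^* omega = (24*u^3 - 36*u^2*v - 18*u*v^2 + 3*v) du + (3*u*(-6*u*v + 1)) dv.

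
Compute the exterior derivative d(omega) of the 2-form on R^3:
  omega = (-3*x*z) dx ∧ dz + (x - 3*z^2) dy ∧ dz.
d(omega) = (1) dx ∧ dy ∧ dz

For a 2-form omega = sum_{i<j} g_{ij} dx_i ∧ dx_j, the exterior derivative is
  d(omega) = sum_{i<j} d(g_{ij}) ∧ dx_i ∧ dx_j = sum_{i<j, k} (∂g_{ij}/∂x_k) dx_k ∧ dx_i ∧ dx_j.
Expand each term, using dx_k ∧ dx_i ∧ dx_j = sgn(permutation) dx_{(a)} ∧ dx_{(b)} ∧ dx_{(c)} with (a < b < c) sorted:
  d(x - 3*z^2) includes (∂/∂x)(x - 3*z^2) dx = (1) dx, which multiplied by dy ∧ dz gives (1) dx ∧ dy ∧ dz
Collecting like 3-forms: d(omega) = (1) dx ∧ dy ∧ dz.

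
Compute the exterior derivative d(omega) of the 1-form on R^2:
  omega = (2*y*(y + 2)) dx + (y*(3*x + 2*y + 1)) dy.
d(omega) = (-y - 4) dx ∧ dy

For a 1-form omega = sum_i f_i dx_i, the exterior derivative is
  d(omega) = sum_{i < j} (∂f_j/∂x_i - ∂f_i/∂x_j) dx_i ∧ dx_j.
  coefficient of dx ∧ dy: ∂f_2/∂x - ∂f_1/∂y = ∂(y*(3*x + 2*y + 1))/∂x - ∂(2*y*(y + 2))/∂y = -y - 4
Assembling: d(omega) = (-y - 4) dx ∧ dy.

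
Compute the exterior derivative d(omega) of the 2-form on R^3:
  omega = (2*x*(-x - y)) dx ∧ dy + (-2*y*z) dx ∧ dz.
d(omega) = (2*z) dx ∧ dy ∧ dz

For a 2-form omega = sum_{i<j} g_{ij} dx_i ∧ dx_j, the exterior derivative is
  d(omega) = sum_{i<j} d(g_{ij}) ∧ dx_i ∧ dx_j = sum_{i<j, k} (∂g_{ij}/∂x_k) dx_k ∧ dx_i ∧ dx_j.
Expand each term, using dx_k ∧ dx_i ∧ dx_j = sgn(permutation) dx_{(a)} ∧ dx_{(b)} ∧ dx_{(c)} with (a < b < c) sorted:
  d(-2*y*z) includes (∂/∂y)(-2*y*z) dy = (-2*z) dy, which multiplied by dx ∧ dz gives (2*z) dx ∧ dy ∧ dz
Collecting like 3-forms: d(omega) = (2*z) dx ∧ dy ∧ dz.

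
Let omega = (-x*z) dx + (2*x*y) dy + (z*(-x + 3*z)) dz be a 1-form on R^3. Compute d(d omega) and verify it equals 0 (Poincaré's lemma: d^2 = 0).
d(d omega) = 0

Step 1: d omega = sum_{i<j} (∂f_j/∂x_i - ∂f_i/∂x_j) dx_i ∧ dx_j:
  coeff of dx ∧ dy: 2*y
  coeff of dx ∧ dz: x - z
  coeff of dy ∧ dz: 0
Step 2: Apply d again to each 2-form coefficient. The only possible 3-form in R^3 is dx ∧ dy ∧ dz, with coefficient
  ∂(coeff of dy∧dz)/∂x - ∂(coeff of dx∧dz)/∂y + ∂(coeff of dx∧dy)/∂z
  = ∂/∂x (0) - ∂/∂y (x - z) + ∂/∂z (2*y).
Each of these terms simplifies to sums of mixed partials that cancel in pairs. The result is 0 (by equality of mixed partials for smooth functions — Schwarz / Clairaut).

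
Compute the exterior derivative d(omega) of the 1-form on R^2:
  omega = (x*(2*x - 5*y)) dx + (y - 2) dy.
d(omega) = (5*x) dx ∧ dy

For a 1-form omega = sum_i f_i dx_i, the exterior derivative is
  d(omega) = sum_{i < j} (∂f_j/∂x_i - ∂f_i/∂x_j) dx_i ∧ dx_j.
  coefficient of dx ∧ dy: ∂f_2/∂x - ∂f_1/∂y = ∂(y - 2)/∂x - ∂(x*(2*x - 5*y))/∂y = 5*x
Assembling: d(omega) = (5*x) dx ∧ dy.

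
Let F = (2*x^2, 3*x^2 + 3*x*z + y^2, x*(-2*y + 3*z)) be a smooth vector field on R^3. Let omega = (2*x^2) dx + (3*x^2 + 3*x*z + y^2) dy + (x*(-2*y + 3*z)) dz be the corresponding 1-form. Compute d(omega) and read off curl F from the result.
d(omega) = (-5*x) dy ∧ dz + (2*y - 3*z) dz ∧ dx + (6*x + 3*z) dx ∧ dy; curl F = (-5*x, 2*y - 3*z, 6*x + 3*z)

d omega = sum_{i<j} (∂f_j/∂x_i - ∂f_i/∂x_j) dx_i ∧ dx_j. Under the identification (dy ∧ dz, dz ∧ dx, dx ∧ dy) ↔ (e_x, e_y, e_z), the coefficients are exactly the components of curl F. Compute:
  ∂R/∂y - ∂Q/∂z = (-2*x) - (3*x) = -5*x
  ∂P/∂z - ∂R/∂x = (0) - (-2*y + 3*z) = 2*y - 3*z
  ∂Q/∂x - ∂P/∂y = (6*x + 3*z) - (0) = 6*x + 3*z.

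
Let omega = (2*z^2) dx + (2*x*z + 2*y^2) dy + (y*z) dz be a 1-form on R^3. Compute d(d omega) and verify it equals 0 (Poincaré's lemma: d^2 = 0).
d(d omega) = 0

Step 1: d omega = sum_{i<j} (∂f_j/∂x_i - ∂f_i/∂x_j) dx_i ∧ dx_j:
  coeff of dx ∧ dy: 2*z
  coeff of dx ∧ dz: -4*z
  coeff of dy ∧ dz: -2*x + z
Step 2: Apply d again to each 2-form coefficient. The only possible 3-form in R^3 is dx ∧ dy ∧ dz, with coefficient
  ∂(coeff of dy∧dz)/∂x - ∂(coeff of dx∧dz)/∂y + ∂(coeff of dx∧dy)/∂z
  = ∂/∂x (-2*x + z) - ∂/∂y (-4*z) + ∂/∂z (2*z).
Each of these terms simplifies to sums of mixed partials that cancel in pairs. The result is 0 (by equality of mixed partials for smooth functions — Schwarz / Clairaut).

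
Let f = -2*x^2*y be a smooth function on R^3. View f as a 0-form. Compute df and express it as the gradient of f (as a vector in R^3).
df = (-4*x*y) dx + (-2*x^2) dy + (0) dz; grad f = (-4*x*y, -2*x^2, 0)

For a 0-form f, d f = (∂f/∂x) dx + (∂f/∂y) dy + (∂f/∂z) dz. The components of the vector representation are exactly the entries of grad f in Cartesian coordinates:
  ∂f/∂x = -4*x*y
  ∂f/∂y = -2*x^2
  ∂f/∂z = 0.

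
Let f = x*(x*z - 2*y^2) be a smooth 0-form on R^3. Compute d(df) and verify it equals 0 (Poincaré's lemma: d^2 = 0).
d(df) = 0

Step 1: df = sum_i (∂f/∂x_i) dx_i = (2*x*z - 2*y^2) dx + (-4*x*y) dy + (x^2) dz.
Step 2: Apply d again. Using the 1-form formula, the coefficient of dx ∧ dy in d(df) is ∂^2 f/∂x ∂y - ∂^2 f/∂y ∂x = (-4*y) - (-4*y) = 0 (equality of mixed partials for smooth f).
Similarly for dx ∧ dz and dy ∧ dz — all coefficients vanish. So d(df) = 0.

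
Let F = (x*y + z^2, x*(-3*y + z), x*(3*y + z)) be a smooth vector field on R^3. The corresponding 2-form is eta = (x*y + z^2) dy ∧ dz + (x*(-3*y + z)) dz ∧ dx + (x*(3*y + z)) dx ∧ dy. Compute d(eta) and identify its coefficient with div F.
d(eta) = (-2*x + y) dx ∧ dy ∧ dz; div F = -2*x + y

For a 2-form in R^3 of the form above, applying d gives a 3-form with coefficient ∂P/∂x + ∂Q/∂y + ∂R/∂z:
  ∂P/∂x = y
  ∂Q/∂y = -3*x
  ∂R/∂z = x
Sum = -2*x + y, which is exactly div F.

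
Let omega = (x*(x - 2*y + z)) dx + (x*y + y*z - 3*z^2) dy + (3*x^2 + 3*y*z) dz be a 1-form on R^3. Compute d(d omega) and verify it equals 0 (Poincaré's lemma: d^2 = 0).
d(d omega) = 0

Step 1: d omega = sum_{i<j} (∂f_j/∂x_i - ∂f_i/∂x_j) dx_i ∧ dx_j:
  coeff of dx ∧ dy: 2*x + y
  coeff of dx ∧ dz: 5*x
  coeff of dy ∧ dz: -y + 9*z
Step 2: Apply d again to each 2-form coefficient. The only possible 3-form in R^3 is dx ∧ dy ∧ dz, with coefficient
  ∂(coeff of dy∧dz)/∂x - ∂(coeff of dx∧dz)/∂y + ∂(coeff of dx∧dy)/∂z
  = ∂/∂x (-y + 9*z) - ∂/∂y (5*x) + ∂/∂z (2*x + y).
Each of these terms simplifies to sums of mixed partials that cancel in pairs. The result is 0 (by equality of mixed partials for smooth functions — Schwarz / Clairaut).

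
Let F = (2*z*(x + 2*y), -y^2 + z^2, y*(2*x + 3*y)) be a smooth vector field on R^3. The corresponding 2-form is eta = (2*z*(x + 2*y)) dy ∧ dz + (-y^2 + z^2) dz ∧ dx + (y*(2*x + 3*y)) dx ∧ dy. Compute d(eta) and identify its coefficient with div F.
d(eta) = (-2*y + 2*z) dx ∧ dy ∧ dz; div F = -2*y + 2*z

For a 2-form in R^3 of the form above, applying d gives a 3-form with coefficient ∂P/∂x + ∂Q/∂y + ∂R/∂z:
  ∂P/∂x = 2*z
  ∂Q/∂y = -2*y
  ∂R/∂z = 0
Sum = -2*y + 2*z, which is exactly div F.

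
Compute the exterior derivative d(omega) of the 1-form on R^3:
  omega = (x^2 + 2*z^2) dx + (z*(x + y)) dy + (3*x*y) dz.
d(omega) = (z) dx ∧ dy + (3*y - 4*z) dx ∧ dz + (2*x - y) dy ∧ dz

For a 1-form omega = sum_i f_i dx_i, the exterior derivative is
  d(omega) = sum_{i < j} (∂f_j/∂x_i - ∂f_i/∂x_j) dx_i ∧ dx_j.
  coefficient of dx ∧ dy: ∂f_2/∂x - ∂f_1/∂y = ∂(z*(x + y))/∂x - ∂(x^2 + 2*z^2)/∂y = z
  coefficient of dx ∧ dz: ∂f_3/∂x - ∂f_1/∂z = ∂(3*x*y)/∂x - ∂(x^2 + 2*z^2)/∂z = 3*y - 4*z
  coefficient of dy ∧ dz: ∂f_3/∂y - ∂f_2/∂z = ∂(3*x*y)/∂y - ∂(z*(x + y))/∂z = 2*x - y
Assembling: d(omega) = (z) dx ∧ dy + (3*y - 4*z) dx ∧ dz + (2*x - y) dy ∧ dz.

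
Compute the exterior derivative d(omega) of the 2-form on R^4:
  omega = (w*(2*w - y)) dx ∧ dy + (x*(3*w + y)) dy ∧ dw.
d(omega) = (7*w) dx ∧ dy ∧ dw

For a 2-form omega = sum_{i<j} g_{ij} dx_i ∧ dx_j, the exterior derivative is
  d(omega) = sum_{i<j} d(g_{ij}) ∧ dx_i ∧ dx_j = sum_{i<j, k} (∂g_{ij}/∂x_k) dx_k ∧ dx_i ∧ dx_j.
Expand each term, using dx_k ∧ dx_i ∧ dx_j = sgn(permutation) dx_{(a)} ∧ dx_{(b)} ∧ dx_{(c)} with (a < b < c) sorted:
  d(w*(2*w - y)) includes (∂/∂w)(w*(2*w - y)) dw = (4*w - y) dw, which multiplied by dx ∧ dy gives (4*w - y) dx ∧ dy ∧ dw
  d(x*(3*w + y)) includes (∂/∂x)(x*(3*w + y)) dx = (3*w + y) dx, which multiplied by dy ∧ dw gives (3*w + y) dx ∧ dy ∧ dw
Collecting like 3-forms: d(omega) = (7*w) dx ∧ dy ∧ dw.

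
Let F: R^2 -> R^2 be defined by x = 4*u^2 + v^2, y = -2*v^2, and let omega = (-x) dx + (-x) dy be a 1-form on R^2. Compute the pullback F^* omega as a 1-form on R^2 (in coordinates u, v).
F^* omega = (8*u*(-4*u^2 - v^2)) du + (2*v*(4*u^2 + v^2)) dv

Using F^*(f dg) = (f ∘ F) d(g ∘ F), substitute each coordinate x_i by F_i(u, v) in f_i, and replace dx_i by d F_i = (∂F_i/∂u) du + (∂F_i/∂v) dv.
  For the x component: f_1(F) = -4*u^2 - v^2; d F_1 = (8*u) du + (2*v) dv
  For the y component: f_2(F) = -4*u^2 - v^2; d F_2 = (0) du + (-4*v) dv
Combining and collecting du, dv coefficients:
  coeff of du: 8*u*(-4*u^2 - v^2)
  coeff of dv: 2*v*(4*u^2 + v^2)
F^* omega = (8*u*(-4*u^2 - v^2)) du + (2*v*(4*u^2 + v^2)) dv.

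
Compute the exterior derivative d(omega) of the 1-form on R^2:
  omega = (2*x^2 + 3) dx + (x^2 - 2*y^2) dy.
d(omega) = (2*x) dx ∧ dy

For a 1-form omega = sum_i f_i dx_i, the exterior derivative is
  d(omega) = sum_{i < j} (∂f_j/∂x_i - ∂f_i/∂x_j) dx_i ∧ dx_j.
  coefficient of dx ∧ dy: ∂f_2/∂x - ∂f_1/∂y = ∂(x^2 - 2*y^2)/∂x - ∂(2*x^2 + 3)/∂y = 2*x
Assembling: d(omega) = (2*x) dx ∧ dy.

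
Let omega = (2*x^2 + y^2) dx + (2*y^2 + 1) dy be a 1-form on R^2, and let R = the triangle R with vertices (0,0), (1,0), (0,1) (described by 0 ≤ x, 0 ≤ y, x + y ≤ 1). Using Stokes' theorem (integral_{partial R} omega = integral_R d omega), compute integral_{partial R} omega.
integral_(partial R) omega = -1/3

Stokes: integral_partial_R omega = integral_R d omega with d omega = (∂Q/∂x - ∂P/∂y) dx ∧ dy.
  ∂Q/∂x = 0
  ∂P/∂y = 2*y
  integrand = ∂Q/∂x - ∂P/∂y = -2*y.
Integrating over R: integral_0^1 integral_0^{1-x} (-2*y) dy dx = -1/3.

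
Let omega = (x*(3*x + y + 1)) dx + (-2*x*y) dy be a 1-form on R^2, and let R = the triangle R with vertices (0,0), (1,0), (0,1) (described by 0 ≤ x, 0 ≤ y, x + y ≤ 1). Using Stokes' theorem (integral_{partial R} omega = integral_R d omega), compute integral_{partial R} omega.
integral_(partial R) omega = -1/2

Stokes: integral_partial_R omega = integral_R d omega with d omega = (∂Q/∂x - ∂P/∂y) dx ∧ dy.
  ∂Q/∂x = -2*y
  ∂P/∂y = x
  integrand = ∂Q/∂x - ∂P/∂y = -x - 2*y.
Integrating over R: integral_0^1 integral_0^{1-x} (-x - 2*y) dy dx = -1/2.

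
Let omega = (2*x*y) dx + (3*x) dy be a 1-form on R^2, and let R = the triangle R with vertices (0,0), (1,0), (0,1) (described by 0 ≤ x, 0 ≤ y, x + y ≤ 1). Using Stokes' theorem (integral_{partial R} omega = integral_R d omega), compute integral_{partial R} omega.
integral_(partial R) omega = 7/6

Stokes: integral_partial_R omega = integral_R d omega with d omega = (∂Q/∂x - ∂P/∂y) dx ∧ dy.
  ∂Q/∂x = 3
  ∂P/∂y = 2*x
  integrand = ∂Q/∂x - ∂P/∂y = 3 - 2*x.
Integrating over R: integral_0^1 integral_0^{1-x} (3 - 2*x) dy dx = 7/6.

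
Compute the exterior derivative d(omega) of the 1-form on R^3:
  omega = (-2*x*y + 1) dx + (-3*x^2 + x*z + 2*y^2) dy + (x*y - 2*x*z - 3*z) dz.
d(omega) = (-4*x + z) dx ∧ dy + (y - 2*z) dx ∧ dz

For a 1-form omega = sum_i f_i dx_i, the exterior derivative is
  d(omega) = sum_{i < j} (∂f_j/∂x_i - ∂f_i/∂x_j) dx_i ∧ dx_j.
  coefficient of dx ∧ dy: ∂f_2/∂x - ∂f_1/∂y = ∂(-3*x^2 + x*z + 2*y^2)/∂x - ∂(-2*x*y + 1)/∂y = -4*x + z
  coefficient of dx ∧ dz: ∂f_3/∂x - ∂f_1/∂z = ∂(x*y - 2*x*z - 3*z)/∂x - ∂(-2*x*y + 1)/∂z = y - 2*z
Assembling: d(omega) = (-4*x + z) dx ∧ dy + (y - 2*z) dx ∧ dz.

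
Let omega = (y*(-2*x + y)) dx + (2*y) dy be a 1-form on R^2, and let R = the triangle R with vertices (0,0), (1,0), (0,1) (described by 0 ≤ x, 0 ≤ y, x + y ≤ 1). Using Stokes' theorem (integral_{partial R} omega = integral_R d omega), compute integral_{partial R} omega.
integral_(partial R) omega = 0

Stokes: integral_partial_R omega = integral_R d omega with d omega = (∂Q/∂x - ∂P/∂y) dx ∧ dy.
  ∂Q/∂x = 0
  ∂P/∂y = -2*x + 2*y
  integrand = ∂Q/∂x - ∂P/∂y = 2*x - 2*y.
Integrating over R: integral_0^1 integral_0^{1-x} (2*x - 2*y) dy dx = 0.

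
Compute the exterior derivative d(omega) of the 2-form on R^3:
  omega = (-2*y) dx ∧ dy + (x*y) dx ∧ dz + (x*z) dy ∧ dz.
d(omega) = (-x + z) dx ∧ dy ∧ dz

For a 2-form omega = sum_{i<j} g_{ij} dx_i ∧ dx_j, the exterior derivative is
  d(omega) = sum_{i<j} d(g_{ij}) ∧ dx_i ∧ dx_j = sum_{i<j, k} (∂g_{ij}/∂x_k) dx_k ∧ dx_i ∧ dx_j.
Expand each term, using dx_k ∧ dx_i ∧ dx_j = sgn(permutation) dx_{(a)} ∧ dx_{(b)} ∧ dx_{(c)} with (a < b < c) sorted:
  d(x*y) includes (∂/∂y)(x*y) dy = (x) dy, which multiplied by dx ∧ dz gives (-x) dx ∧ dy ∧ dz
  d(x*z) includes (∂/∂x)(x*z) dx = (z) dx, which multiplied by dy ∧ dz gives (z) dx ∧ dy ∧ dz
Collecting like 3-forms: d(omega) = (-x + z) dx ∧ dy ∧ dz.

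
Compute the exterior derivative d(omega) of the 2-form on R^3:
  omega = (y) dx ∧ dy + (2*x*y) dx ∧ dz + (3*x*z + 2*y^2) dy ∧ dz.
d(omega) = (-2*x + 3*z) dx ∧ dy ∧ dz

For a 2-form omega = sum_{i<j} g_{ij} dx_i ∧ dx_j, the exterior derivative is
  d(omega) = sum_{i<j} d(g_{ij}) ∧ dx_i ∧ dx_j = sum_{i<j, k} (∂g_{ij}/∂x_k) dx_k ∧ dx_i ∧ dx_j.
Expand each term, using dx_k ∧ dx_i ∧ dx_j = sgn(permutation) dx_{(a)} ∧ dx_{(b)} ∧ dx_{(c)} with (a < b < c) sorted:
  d(2*x*y) includes (∂/∂y)(2*x*y) dy = (2*x) dy, which multiplied by dx ∧ dz gives (-2*x) dx ∧ dy ∧ dz
  d(3*x*z + 2*y^2) includes (∂/∂x)(3*x*z + 2*y^2) dx = (3*z) dx, which multiplied by dy ∧ dz gives (3*z) dx ∧ dy ∧ dz
Collecting like 3-forms: d(omega) = (-2*x + 3*z) dx ∧ dy ∧ dz.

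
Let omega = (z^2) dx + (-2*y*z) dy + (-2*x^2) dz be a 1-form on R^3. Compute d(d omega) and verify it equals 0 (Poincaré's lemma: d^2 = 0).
d(d omega) = 0

Step 1: d omega = sum_{i<j} (∂f_j/∂x_i - ∂f_i/∂x_j) dx_i ∧ dx_j:
  coeff of dx ∧ dy: 0
  coeff of dx ∧ dz: -4*x - 2*z
  coeff of dy ∧ dz: 2*y
Step 2: Apply d again to each 2-form coefficient. The only possible 3-form in R^3 is dx ∧ dy ∧ dz, with coefficient
  ∂(coeff of dy∧dz)/∂x - ∂(coeff of dx∧dz)/∂y + ∂(coeff of dx∧dy)/∂z
  = ∂/∂x (2*y) - ∂/∂y (-4*x - 2*z) + ∂/∂z (0).
Each of these terms simplifies to sums of mixed partials that cancel in pairs. The result is 0 (by equality of mixed partials for smooth functions — Schwarz / Clairaut).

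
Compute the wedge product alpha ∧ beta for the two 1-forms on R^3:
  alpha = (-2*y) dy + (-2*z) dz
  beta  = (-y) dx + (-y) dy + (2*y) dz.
alpha ∧ beta = (-2*y^2) dx ∧ dy + (-2*y*(2*y + z)) dy ∧ dz + (-2*y*z) dx ∧ dz

Distribute the wedge, using dx_i ∧ dx_j = -dx_j ∧ dx_i and dx_i ∧ dx_i = 0. For each pair (i, j) with i < j, the coefficient of dx_i ∧ dx_j in alpha ∧ beta is (alpha_i * beta_j - alpha_j * beta_i). Collecting: alpha ∧ beta = (-2*y^2) dx ∧ dy + (-2*y*(2*y + z)) dy ∧ dz + (-2*y*z) dx ∧ dz.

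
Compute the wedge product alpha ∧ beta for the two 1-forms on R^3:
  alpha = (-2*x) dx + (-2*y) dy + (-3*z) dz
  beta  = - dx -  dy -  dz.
alpha ∧ beta = (2*x - 2*y) dx ∧ dy + (2*x - 3*z) dx ∧ dz + (2*y - 3*z) dy ∧ dz

Distribute the wedge, using dx_i ∧ dx_j = -dx_j ∧ dx_i and dx_i ∧ dx_i = 0. For each pair (i, j) with i < j, the coefficient of dx_i ∧ dx_j in alpha ∧ beta is (alpha_i * beta_j - alpha_j * beta_i). Collecting: alpha ∧ beta = (2*x - 2*y) dx ∧ dy + (2*x - 3*z) dx ∧ dz + (2*y - 3*z) dy ∧ dz.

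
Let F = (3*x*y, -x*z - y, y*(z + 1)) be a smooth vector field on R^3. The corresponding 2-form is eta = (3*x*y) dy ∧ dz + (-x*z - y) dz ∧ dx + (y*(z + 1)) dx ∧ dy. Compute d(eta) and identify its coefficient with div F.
d(eta) = (4*y - 1) dx ∧ dy ∧ dz; div F = 4*y - 1

For a 2-form in R^3 of the form above, applying d gives a 3-form with coefficient ∂P/∂x + ∂Q/∂y + ∂R/∂z:
  ∂P/∂x = 3*y
  ∂Q/∂y = -1
  ∂R/∂z = y
Sum = 4*y - 1, which is exactly div F.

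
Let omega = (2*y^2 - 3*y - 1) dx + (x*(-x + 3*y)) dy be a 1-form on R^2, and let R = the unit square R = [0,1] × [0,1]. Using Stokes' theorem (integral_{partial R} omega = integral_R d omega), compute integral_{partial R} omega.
integral_(partial R) omega = 3/2

Stokes: integral_partial_R omega = integral_R d omega with d omega = (∂Q/∂x - ∂P/∂y) dx ∧ dy.
  ∂Q/∂x = -2*x + 3*y
  ∂P/∂y = 4*y - 3
  integrand = ∂Q/∂x - ∂P/∂y = -2*x - y + 3.
Integrating over R: integral_0^1 integral_0^1 (-2*x - y + 3) dx dy = 3/2.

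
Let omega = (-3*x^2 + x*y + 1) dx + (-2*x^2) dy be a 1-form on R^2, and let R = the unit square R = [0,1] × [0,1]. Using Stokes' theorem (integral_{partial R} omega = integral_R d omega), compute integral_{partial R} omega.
integral_(partial R) omega = -5/2

Stokes: integral_partial_R omega = integral_R d omega with d omega = (∂Q/∂x - ∂P/∂y) dx ∧ dy.
  ∂Q/∂x = -4*x
  ∂P/∂y = x
  integrand = ∂Q/∂x - ∂P/∂y = -5*x.
Integrating over R: integral_0^1 integral_0^1 (-5*x) dx dy = -5/2.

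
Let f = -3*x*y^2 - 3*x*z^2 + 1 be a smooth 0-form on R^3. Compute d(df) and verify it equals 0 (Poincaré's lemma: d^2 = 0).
d(df) = 0

Step 1: df = sum_i (∂f/∂x_i) dx_i = (-3*y^2 - 3*z^2) dx + (-6*x*y) dy + (-6*x*z) dz.
Step 2: Apply d again. Using the 1-form formula, the coefficient of dx ∧ dy in d(df) is ∂^2 f/∂x ∂y - ∂^2 f/∂y ∂x = (-6*y) - (-6*y) = 0 (equality of mixed partials for smooth f).
Similarly for dx ∧ dz and dy ∧ dz — all coefficients vanish. So d(df) = 0.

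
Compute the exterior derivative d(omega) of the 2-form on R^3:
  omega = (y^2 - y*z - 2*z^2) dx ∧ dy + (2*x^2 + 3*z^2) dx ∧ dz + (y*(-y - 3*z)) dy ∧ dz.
d(omega) = (-y - 4*z) dx ∧ dy ∧ dz

For a 2-form omega = sum_{i<j} g_{ij} dx_i ∧ dx_j, the exterior derivative is
  d(omega) = sum_{i<j} d(g_{ij}) ∧ dx_i ∧ dx_j = sum_{i<j, k} (∂g_{ij}/∂x_k) dx_k ∧ dx_i ∧ dx_j.
Expand each term, using dx_k ∧ dx_i ∧ dx_j = sgn(permutation) dx_{(a)} ∧ dx_{(b)} ∧ dx_{(c)} with (a < b < c) sorted:
  d(y^2 - y*z - 2*z^2) includes (∂/∂z)(y^2 - y*z - 2*z^2) dz = (-y - 4*z) dz, which multiplied by dx ∧ dy gives (-y - 4*z) dx ∧ dy ∧ dz
Collecting like 3-forms: d(omega) = (-y - 4*z) dx ∧ dy ∧ dz.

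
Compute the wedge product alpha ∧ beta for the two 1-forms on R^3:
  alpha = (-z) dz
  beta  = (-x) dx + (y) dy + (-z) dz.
alpha ∧ beta = (-x*z) dx ∧ dz + (y*z) dy ∧ dz

Distribute the wedge, using dx_i ∧ dx_j = -dx_j ∧ dx_i and dx_i ∧ dx_i = 0. For each pair (i, j) with i < j, the coefficient of dx_i ∧ dx_j in alpha ∧ beta is (alpha_i * beta_j - alpha_j * beta_i). Collecting: alpha ∧ beta = (-x*z) dx ∧ dz + (y*z) dy ∧ dz.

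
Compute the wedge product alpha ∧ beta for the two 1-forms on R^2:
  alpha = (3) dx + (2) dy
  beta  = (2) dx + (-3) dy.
alpha ∧ beta = (-13) dx ∧ dy

Distribute the wedge, using dx_i ∧ dx_j = -dx_j ∧ dx_i and dx_i ∧ dx_i = 0. For each pair (i, j) with i < j, the coefficient of dx_i ∧ dx_j in alpha ∧ beta is (alpha_i * beta_j - alpha_j * beta_i). Collecting: alpha ∧ beta = (-13) dx ∧ dy.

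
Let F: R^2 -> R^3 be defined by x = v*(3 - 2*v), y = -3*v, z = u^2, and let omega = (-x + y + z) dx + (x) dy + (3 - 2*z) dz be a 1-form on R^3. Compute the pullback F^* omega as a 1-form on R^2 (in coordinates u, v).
F^* omega = (-4*u^3 + 6*u) du + (-4*u^2*v + 3*u^2 - 8*v^3 + 36*v^2 - 27*v) dv

Using F^*(f dg) = (f ∘ F) d(g ∘ F), substitute each coordinate x_i by F_i(u, v) in f_i, and replace dx_i by d F_i = (∂F_i/∂u) du + (∂F_i/∂v) dv.
  For the x component: f_1(F) = u^2 + 2*v^2 - 6*v; d F_1 = (0) du + (3 - 4*v) dv
  For the y component: f_2(F) = v*(3 - 2*v); d F_2 = (0) du + (-3) dv
  For the z component: f_3(F) = 3 - 2*u^2; d F_3 = (2*u) du + (0) dv
Combining and collecting du, dv coefficients:
  coeff of du: -4*u^3 + 6*u
  coeff of dv: -4*u^2*v + 3*u^2 - 8*v^3 + 36*v^2 - 27*v
F^* omega = (-4*u^3 + 6*u) du + (-4*u^2*v + 3*u^2 - 8*v^3 + 36*v^2 - 27*v) dv.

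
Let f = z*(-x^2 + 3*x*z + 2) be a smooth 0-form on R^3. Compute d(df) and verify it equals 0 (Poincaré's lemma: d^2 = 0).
d(df) = 0

Step 1: df = sum_i (∂f/∂x_i) dx_i = (z*(-2*x + 3*z)) dx + (0) dy + (-x^2 + 6*x*z + 2) dz.
Step 2: Apply d again. Using the 1-form formula, the coefficient of dx ∧ dy in d(df) is ∂^2 f/∂x ∂y - ∂^2 f/∂y ∂x = (0) - (0) = 0 (equality of mixed partials for smooth f).
Similarly for dx ∧ dz and dy ∧ dz — all coefficients vanish. So d(df) = 0.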